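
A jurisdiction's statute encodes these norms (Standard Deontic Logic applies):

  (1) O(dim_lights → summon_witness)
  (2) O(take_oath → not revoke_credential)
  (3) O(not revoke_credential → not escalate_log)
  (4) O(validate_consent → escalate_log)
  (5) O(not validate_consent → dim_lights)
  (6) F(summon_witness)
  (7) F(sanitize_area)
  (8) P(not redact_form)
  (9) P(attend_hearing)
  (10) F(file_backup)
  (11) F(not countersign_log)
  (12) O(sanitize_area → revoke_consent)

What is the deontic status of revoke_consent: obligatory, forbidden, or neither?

Premise 12 is O(sanitize_area → revoke_consent), but O(sanitize_area) is not derivable from the premises, so it does not yield O(revoke_consent).
No premise or chain of K-axiom applications forces O(revoke_consent), and none forces O(not revoke_consent). So revoke_consent is neither obligatory nor forbidden under these norms.

Neither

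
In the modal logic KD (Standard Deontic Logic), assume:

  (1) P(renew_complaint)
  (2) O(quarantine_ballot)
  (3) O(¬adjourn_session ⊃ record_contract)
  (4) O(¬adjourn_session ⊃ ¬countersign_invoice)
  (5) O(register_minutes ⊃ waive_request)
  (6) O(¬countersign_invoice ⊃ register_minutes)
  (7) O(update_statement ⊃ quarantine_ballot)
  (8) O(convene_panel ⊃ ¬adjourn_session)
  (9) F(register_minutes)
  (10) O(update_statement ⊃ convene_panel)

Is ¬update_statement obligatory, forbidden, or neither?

Obligatory

Premise 9, F(register_minutes), is equivalent to O(¬register_minutes).
Premise 6 is O(¬countersign_invoice ⊃ register_minutes); contrapositively O(¬register_minutes ⊃ countersign_invoice). Since O(¬register_minutes) holds, K gives O(countersign_invoice).
Premise 4, O(¬adjourn_session ⊃ ¬countersign_invoice), contraposes to O(countersign_invoice ⊃ adjourn_session); with O(countersign_invoice) we get O(adjourn_session).
Premise 8 is O(convene_panel ⊃ ¬adjourn_session); contrapositively O(adjourn_session ⊃ ¬convene_panel). Since O(adjourn_session) holds, K gives O(¬convene_panel).
The contrapositive of premise 10 (O(update_statement ⊃ convene_panel)) is O(¬convene_panel ⊃ ¬update_statement), and O(¬convene_panel) is already established, so O(¬update_statement).
Premises 1, 2, 3, 5, 7 do not contribute to this derivation.
Hence ¬update_statement is obligatory.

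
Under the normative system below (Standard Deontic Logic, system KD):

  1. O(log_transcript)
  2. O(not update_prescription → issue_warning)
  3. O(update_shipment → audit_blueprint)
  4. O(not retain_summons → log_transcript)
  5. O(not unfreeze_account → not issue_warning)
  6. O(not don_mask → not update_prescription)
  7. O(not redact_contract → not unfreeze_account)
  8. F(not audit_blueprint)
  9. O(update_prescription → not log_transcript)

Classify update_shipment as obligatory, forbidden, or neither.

Premise 3 is O(update_shipment → audit_blueprint); even if O(audit_blueprint) held, inferring O(update_shipment) would be affirming the consequent — invalid.
No premise or chain of K-axiom applications forces O(update_shipment), and none forces O(not update_shipment). So update_shipment is neither obligatory nor forbidden under these norms.

Neither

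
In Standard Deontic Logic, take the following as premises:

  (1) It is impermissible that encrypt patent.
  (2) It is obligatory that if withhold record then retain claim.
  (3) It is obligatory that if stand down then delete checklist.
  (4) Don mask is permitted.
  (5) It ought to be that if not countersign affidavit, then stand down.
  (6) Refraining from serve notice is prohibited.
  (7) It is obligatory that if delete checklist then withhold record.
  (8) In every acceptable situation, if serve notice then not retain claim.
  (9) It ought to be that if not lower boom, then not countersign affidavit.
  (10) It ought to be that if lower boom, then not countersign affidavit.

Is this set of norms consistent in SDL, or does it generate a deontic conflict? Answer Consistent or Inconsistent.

Premises 9 and 10 cover both cases: O(¬lower_boom → ¬countersign_affidavit) and O(lower_boom → ¬countersign_affidavit). Since ¬lower_boom ∨ lower_boom is a tautology, O(¬countersign_affidavit) follows.
From O(¬countersign_affidavit) and premise 5, O(¬countersign_affidavit → stand_down), we obtain O(stand_down).
Premise 3 is O(stand_down → delete_checklist); since O(stand_down), deontic closure gives O(delete_checklist).
From O(delete_checklist) and premise 7, O(delete_checklist → withhold_record), we obtain O(withhold_record).
From O(withhold_record) and premise 2, O(withhold_record → retain_claim), we obtain O(retain_claim).
Premise 8 is O(serve_notice → ¬retain_claim); contrapositively O(retain_claim → ¬serve_notice). Since O(retain_claim) holds, K gives O(¬serve_notice).
But premise 6, F(¬serve_notice), means O(serve_notice).
We now have both O(¬serve_notice) and O(serve_notice) — serve_notice is simultaneously obligatory and forbidden, violating the D-axiom.

Inconsistent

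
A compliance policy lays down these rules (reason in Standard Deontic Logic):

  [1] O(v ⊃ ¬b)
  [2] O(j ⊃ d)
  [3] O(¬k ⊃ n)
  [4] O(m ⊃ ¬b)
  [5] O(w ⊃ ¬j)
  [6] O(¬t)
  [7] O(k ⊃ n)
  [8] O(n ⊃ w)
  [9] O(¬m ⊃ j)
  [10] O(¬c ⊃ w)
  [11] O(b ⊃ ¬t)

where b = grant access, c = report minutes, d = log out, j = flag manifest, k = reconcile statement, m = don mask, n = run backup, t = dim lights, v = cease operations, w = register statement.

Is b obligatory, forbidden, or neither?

Forbidden

By case analysis on ¬k: premise 3 gives O(¬k ⊃ n) and premise 7 gives O(k ⊃ n), so O(n) either way.
Premise 8 is O(n ⊃ w); since O(n), deontic closure gives O(w).
Premise 5 is O(w ⊃ ¬j); since O(w), deontic closure gives O(¬j).
Premise 9 is O(¬m ⊃ j); contrapositively O(¬j ⊃ m). Since O(¬j) holds, K gives O(m).
With premise 4, O(m ⊃ ¬b), the K-axiom yields O(¬b).
Premises 1, 2, 6, 10, 11 do not contribute to this derivation.
Thus O(¬b), which is F(b): b is forbidden.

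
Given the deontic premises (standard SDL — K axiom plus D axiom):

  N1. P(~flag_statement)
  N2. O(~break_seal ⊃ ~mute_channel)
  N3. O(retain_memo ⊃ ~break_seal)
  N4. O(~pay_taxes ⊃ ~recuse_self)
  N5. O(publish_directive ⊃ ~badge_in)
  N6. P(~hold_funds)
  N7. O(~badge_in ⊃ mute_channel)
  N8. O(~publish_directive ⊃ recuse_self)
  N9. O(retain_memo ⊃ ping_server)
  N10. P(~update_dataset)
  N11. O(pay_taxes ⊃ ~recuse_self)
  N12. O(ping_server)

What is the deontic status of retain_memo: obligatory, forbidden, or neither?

Forbidden

Premises 4 and 11 cover both cases: O(~pay_taxes ⊃ ~recuse_self) and O(pay_taxes ⊃ ~recuse_self). Since ~pay_taxes ∨ pay_taxes is a tautology, O(~recuse_self) follows.
Premise 8, O(~publish_directive ⊃ recuse_self), contraposes to O(~recuse_self ⊃ publish_directive); with O(~recuse_self) we get O(publish_directive).
From O(publish_directive) and premise 5, O(publish_directive ⊃ ~badge_in), we obtain O(~badge_in).
Applying K to premise 7 (O(~badge_in ⊃ mute_channel)) and O(~badge_in) yields O(mute_channel).
Premise 2, O(~break_seal ⊃ ~mute_channel), contraposes to O(mute_channel ⊃ break_seal); with O(mute_channel) we get O(break_seal).
The contrapositive of premise 3 (O(retain_memo ⊃ ~break_seal)) is O(break_seal ⊃ ~retain_memo), and O(break_seal) is already established, so O(~retain_memo).
Premises 1, 6, 9, 10, 12 do not contribute to this derivation.
Thus O(~retain_memo), which is F(retain_memo): retain_memo is forbidden.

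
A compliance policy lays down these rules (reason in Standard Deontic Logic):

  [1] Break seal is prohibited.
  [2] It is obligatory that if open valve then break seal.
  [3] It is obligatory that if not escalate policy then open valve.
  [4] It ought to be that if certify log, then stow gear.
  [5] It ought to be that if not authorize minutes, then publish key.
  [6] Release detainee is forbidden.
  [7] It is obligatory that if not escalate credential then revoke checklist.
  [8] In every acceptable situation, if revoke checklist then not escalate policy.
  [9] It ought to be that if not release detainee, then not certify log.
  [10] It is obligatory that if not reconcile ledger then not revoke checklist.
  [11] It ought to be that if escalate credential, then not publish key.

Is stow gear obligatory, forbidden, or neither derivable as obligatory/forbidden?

Neither

Premise 4 is O(certify_log → stow_gear), but O(certify_log) is not derivable from the premises, so it does not yield O(stow_gear).
No premise or chain of K-axiom applications forces O(stow_gear), and none forces O(¬stow_gear). So stow_gear is neither obligatory nor forbidden under these norms.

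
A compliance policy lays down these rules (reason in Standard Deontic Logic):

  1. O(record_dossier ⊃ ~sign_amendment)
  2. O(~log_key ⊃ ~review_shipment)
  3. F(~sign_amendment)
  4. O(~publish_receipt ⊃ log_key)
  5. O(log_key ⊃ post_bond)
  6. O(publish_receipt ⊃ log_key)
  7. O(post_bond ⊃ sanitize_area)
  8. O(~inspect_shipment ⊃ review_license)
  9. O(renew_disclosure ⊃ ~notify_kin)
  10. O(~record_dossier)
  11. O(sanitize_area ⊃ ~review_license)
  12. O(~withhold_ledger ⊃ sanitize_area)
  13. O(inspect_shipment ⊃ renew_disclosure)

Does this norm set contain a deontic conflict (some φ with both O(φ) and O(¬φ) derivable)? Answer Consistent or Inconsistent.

Consistent

Premise 1 is O(record_dossier ⊃ ~sign_amendment), but O(record_dossier) is not derivable from the premises, so it does not yield O(~sign_amendment).
So O(~sign_amendment) is not derivable, and the apparent clash with O(sign_amendment) does not arise.
A world satisfying every obligation exists (e.g. inspect_shipment=true, log_key=true, notify_kin=false, post_bond=true, publish_receipt=false, record_dossier=false, renew_disclosure=true, review_license=false, review_shipment=false, sanitize_area=true, sign_amendment=true, withhold_ledger=false); no atom is both obligatory and forbidden, so the set is consistent.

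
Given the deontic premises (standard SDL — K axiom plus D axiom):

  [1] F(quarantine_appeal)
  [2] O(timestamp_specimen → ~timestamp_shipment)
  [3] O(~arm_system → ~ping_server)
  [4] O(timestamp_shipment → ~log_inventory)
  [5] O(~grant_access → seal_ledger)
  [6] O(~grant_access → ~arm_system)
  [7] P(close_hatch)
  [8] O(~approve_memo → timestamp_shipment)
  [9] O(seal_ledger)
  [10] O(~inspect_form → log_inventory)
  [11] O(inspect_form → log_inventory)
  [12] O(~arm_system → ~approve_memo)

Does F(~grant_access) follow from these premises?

Premises 10 and 11 are O(~inspect_form → log_inventory) and O(inspect_form → log_inventory); every ideal world satisfies ~inspect_form or inspect_form, so in either case log_inventory holds — hence O(log_inventory).
Premise 4, O(timestamp_shipment → ~log_inventory), contraposes to O(log_inventory → ~timestamp_shipment); with O(log_inventory) we get O(~timestamp_shipment).
Premise 8 is O(~approve_memo → timestamp_shipment); contrapositively O(~timestamp_shipment → approve_memo). Since O(~timestamp_shipment) holds, K gives O(approve_memo).
Premise 12 is O(~arm_system → ~approve_memo); contrapositively O(approve_memo → arm_system). Since O(approve_memo) holds, K gives O(arm_system).
The contrapositive of premise 6 (O(~grant_access → ~arm_system)) is O(arm_system → grant_access), and O(arm_system) is already established, so O(grant_access).
Premises 1, 2, 3, 5, 7, 9 do not contribute to this derivation.
So O(grant_access) holds, i.e. F(~grant_access). The claim follows.

Yes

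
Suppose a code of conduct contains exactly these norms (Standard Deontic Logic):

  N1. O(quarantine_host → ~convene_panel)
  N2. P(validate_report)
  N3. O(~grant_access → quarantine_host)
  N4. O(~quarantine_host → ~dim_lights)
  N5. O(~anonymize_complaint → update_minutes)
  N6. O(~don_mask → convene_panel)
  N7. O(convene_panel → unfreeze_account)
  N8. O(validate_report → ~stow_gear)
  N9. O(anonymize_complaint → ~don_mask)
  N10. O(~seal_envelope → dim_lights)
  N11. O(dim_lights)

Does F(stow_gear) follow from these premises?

No

Premise 8 is O(validate_report → ~stow_gear), but O(validate_report) is not derivable from the premises (the permission P(validate_report) asserts only ~O(~validate_report), not O(validate_report)), so it does not yield O(~stow_gear).
No other premise forces O(~stow_gear). An ideal world satisfying every premise can still have stow_gear true, so F(stow_gear) is not derivable.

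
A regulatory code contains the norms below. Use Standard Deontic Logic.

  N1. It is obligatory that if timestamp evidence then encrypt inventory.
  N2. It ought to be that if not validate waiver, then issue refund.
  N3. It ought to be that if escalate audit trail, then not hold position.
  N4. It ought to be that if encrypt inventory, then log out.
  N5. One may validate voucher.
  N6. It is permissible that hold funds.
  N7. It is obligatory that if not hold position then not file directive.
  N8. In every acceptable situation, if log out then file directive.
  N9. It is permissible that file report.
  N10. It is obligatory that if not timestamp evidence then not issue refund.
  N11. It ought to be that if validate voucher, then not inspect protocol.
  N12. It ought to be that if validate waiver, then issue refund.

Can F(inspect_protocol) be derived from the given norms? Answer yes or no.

No

Premise 11 is O(validate_voucher → ¬inspect_protocol), but O(validate_voucher) is not derivable from the premises (the permission P(validate_voucher) asserts only ¬O(¬validate_voucher), not O(validate_voucher)), so it does not yield O(¬inspect_protocol).
No other premise forces O(¬inspect_protocol). An ideal world satisfying every premise can still have inspect_protocol true, so F(inspect_protocol) is not derivable.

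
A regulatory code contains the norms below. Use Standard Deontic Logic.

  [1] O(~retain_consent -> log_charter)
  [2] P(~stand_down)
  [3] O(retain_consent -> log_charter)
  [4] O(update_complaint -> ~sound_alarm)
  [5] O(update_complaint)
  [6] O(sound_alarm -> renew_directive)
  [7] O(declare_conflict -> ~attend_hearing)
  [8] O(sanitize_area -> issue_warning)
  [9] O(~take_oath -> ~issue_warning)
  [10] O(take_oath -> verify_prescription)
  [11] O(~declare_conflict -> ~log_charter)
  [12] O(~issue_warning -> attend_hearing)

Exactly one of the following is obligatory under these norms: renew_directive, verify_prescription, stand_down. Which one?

Premises 3 and 1 cover both cases: O(retain_consent -> log_charter) and O(~retain_consent -> log_charter). Since retain_consent ∨ ~retain_consent is a tautology, O(log_charter) follows.
Premise 11 is O(~declare_conflict -> ~log_charter); contrapositively O(log_charter -> declare_conflict). Since O(log_charter) holds, K gives O(declare_conflict).
Applying K to premise 7 (O(declare_conflict -> ~attend_hearing)) and O(declare_conflict) yields O(~attend_hearing).
Premise 12 is O(~issue_warning -> attend_hearing); contrapositively O(~attend_hearing -> issue_warning). Since O(~attend_hearing) holds, K gives O(issue_warning).
The contrapositive of premise 9 (O(~take_oath -> ~issue_warning)) is O(issue_warning -> take_oath), and O(issue_warning) is already established, so O(take_oath).
Applying K to premise 10 (O(take_oath -> verify_prescription)) and O(take_oath) yields O(verify_prescription).
So O(verify_prescription) holds — verify_prescription is obligatory. None of the other listed options is made obligatory by any chain of premises.

verify_prescription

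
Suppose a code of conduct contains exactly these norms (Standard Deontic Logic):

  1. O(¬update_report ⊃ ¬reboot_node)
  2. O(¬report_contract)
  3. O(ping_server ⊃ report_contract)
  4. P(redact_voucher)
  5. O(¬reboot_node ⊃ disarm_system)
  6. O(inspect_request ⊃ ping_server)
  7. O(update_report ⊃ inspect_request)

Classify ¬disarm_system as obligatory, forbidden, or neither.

Forbidden

Premise 2 gives O(¬report_contract).
The contrapositive of premise 3 (O(ping_server ⊃ report_contract)) is O(¬report_contract ⊃ ¬ping_server), and O(¬report_contract) is already established, so O(¬ping_server).
The contrapositive of premise 6 (O(inspect_request ⊃ ping_server)) is O(¬ping_server ⊃ ¬inspect_request), and O(¬ping_server) is already established, so O(¬inspect_request).
The contrapositive of premise 7 (O(update_report ⊃ inspect_request)) is O(¬inspect_request ⊃ ¬update_report), and O(¬inspect_request) is already established, so O(¬update_report).
Applying K to premise 1 (O(¬update_report ⊃ ¬reboot_node)) and O(¬update_report) yields O(¬reboot_node).
Premise 5 is O(¬reboot_node ⊃ disarm_system); since O(¬reboot_node), deontic closure gives O(disarm_system).
Premise 4 does not contribute to this derivation.
Thus O(disarm_system), which is F(¬disarm_system): ¬disarm_system is forbidden.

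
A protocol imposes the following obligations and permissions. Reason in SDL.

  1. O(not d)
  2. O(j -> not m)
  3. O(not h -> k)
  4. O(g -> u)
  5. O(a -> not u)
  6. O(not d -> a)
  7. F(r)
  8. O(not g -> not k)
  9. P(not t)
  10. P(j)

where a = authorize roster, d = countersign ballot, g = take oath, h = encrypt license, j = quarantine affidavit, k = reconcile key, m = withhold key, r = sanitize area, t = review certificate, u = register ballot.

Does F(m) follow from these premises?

No

Premise 2 is O(j -> not m), but O(j) is not derivable from the premises (the permission P(j) asserts only not O(not j), not O(j)), so it does not yield O(not m).
No other premise forces O(not m). An ideal world satisfying every premise can still have m true, so F(m) is not derivable.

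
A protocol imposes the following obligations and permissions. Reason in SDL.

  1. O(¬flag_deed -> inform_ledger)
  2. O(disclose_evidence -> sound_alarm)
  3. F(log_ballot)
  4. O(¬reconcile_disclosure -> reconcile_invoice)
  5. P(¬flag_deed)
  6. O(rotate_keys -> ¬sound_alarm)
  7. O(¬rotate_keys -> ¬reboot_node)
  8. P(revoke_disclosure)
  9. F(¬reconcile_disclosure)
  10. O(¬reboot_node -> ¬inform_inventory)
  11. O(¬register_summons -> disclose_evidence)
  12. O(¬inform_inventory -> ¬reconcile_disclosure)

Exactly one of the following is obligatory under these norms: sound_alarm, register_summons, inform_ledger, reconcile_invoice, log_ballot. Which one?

Premise 9 is F(¬reconcile_disclosure), i.e. O(reconcile_disclosure).
The contrapositive of premise 12 (O(¬inform_inventory -> ¬reconcile_disclosure)) is O(reconcile_disclosure -> inform_inventory), and O(reconcile_disclosure) is already established, so O(inform_inventory).
The contrapositive of premise 10 (O(¬reboot_node -> ¬inform_inventory)) is O(inform_inventory -> reboot_node), and O(inform_inventory) is already established, so O(reboot_node).
Premise 7 is O(¬rotate_keys -> ¬reboot_node); contrapositively O(reboot_node -> rotate_keys). Since O(reboot_node) holds, K gives O(rotate_keys).
Applying K to premise 6 (O(rotate_keys -> ¬sound_alarm)) and O(rotate_keys) yields O(¬sound_alarm).
Premise 2, O(disclose_evidence -> sound_alarm), contraposes to O(¬sound_alarm -> ¬disclose_evidence); with O(¬sound_alarm) we get O(¬disclose_evidence).
The contrapositive of premise 11 (O(¬register_summons -> disclose_evidence)) is O(¬disclose_evidence -> register_summons), and O(¬disclose_evidence) is already established, so O(register_summons).
So O(register_summons) holds — register_summons is obligatory. None of the other listed options is made obligatory by any chain of premises.

register_summons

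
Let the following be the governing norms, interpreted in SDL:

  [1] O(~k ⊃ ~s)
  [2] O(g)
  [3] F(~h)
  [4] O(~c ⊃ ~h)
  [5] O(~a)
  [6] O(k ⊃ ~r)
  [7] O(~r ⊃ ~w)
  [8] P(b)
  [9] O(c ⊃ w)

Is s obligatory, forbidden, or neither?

Premise 3, F(~h), is equivalent to O(h).
Premise 4 is O(~c ⊃ ~h); contrapositively O(h ⊃ c). Since O(h) holds, K gives O(c).
From O(c) and premise 9, O(c ⊃ w), we obtain O(w).
Premise 7, O(~r ⊃ ~w), contraposes to O(w ⊃ r); with O(w) we get O(r).
Premise 6, O(k ⊃ ~r), contraposes to O(r ⊃ ~k); with O(r) we get O(~k).
Applying K to premise 1 (O(~k ⊃ ~s)) and O(~k) yields O(~s).
Premises 2, 5, 8 do not contribute to this derivation.
Thus O(~s), which is F(s): s is forbidden.

Forbidden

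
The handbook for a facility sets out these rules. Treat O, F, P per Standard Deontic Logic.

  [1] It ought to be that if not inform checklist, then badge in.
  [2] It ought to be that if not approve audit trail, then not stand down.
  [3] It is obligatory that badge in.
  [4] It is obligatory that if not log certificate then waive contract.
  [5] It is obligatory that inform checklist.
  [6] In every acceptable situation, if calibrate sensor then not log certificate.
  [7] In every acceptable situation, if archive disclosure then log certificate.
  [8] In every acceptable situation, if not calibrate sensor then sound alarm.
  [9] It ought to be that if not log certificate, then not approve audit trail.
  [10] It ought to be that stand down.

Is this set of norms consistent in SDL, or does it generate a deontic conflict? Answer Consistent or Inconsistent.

Premise 1 is O(¬inform_checklist → badge_in); even if O(badge_in) held, inferring O(¬inform_checklist) would be affirming the consequent — invalid.
So O(¬inform_checklist) is not derivable, and the apparent clash with O(inform_checklist) does not arise.
A world satisfying every obligation exists (e.g. approve_audit_trail=true, archive_disclosure=false, badge_in=true, calibrate_sensor=false, inform_checklist=true, log_certificate=true, sound_alarm=true, stand_down=true, waive_contract=false); no atom is both obligatory and forbidden, so the set is consistent.

Consistent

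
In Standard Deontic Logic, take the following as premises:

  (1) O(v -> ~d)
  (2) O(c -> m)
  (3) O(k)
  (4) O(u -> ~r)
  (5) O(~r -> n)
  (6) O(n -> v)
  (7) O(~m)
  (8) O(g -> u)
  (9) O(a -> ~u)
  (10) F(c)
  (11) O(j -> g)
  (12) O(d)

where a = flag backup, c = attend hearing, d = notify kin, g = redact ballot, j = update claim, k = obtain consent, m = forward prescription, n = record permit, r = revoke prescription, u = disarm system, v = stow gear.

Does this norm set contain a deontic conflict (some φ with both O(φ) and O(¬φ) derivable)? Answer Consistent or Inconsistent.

Consistent

Premise 2 is O(c -> m), but O(c) is not derivable from the premises, so it does not yield O(m).
So O(m) is not derivable, and the apparent clash with O(~m) does not arise.
A world satisfying every obligation exists (e.g. a=false, c=false, d=true, g=false, j=false, k=true, m=false, n=false, r=true, u=false, v=false); no atom is both obligatory and forbidden, so the set is consistent.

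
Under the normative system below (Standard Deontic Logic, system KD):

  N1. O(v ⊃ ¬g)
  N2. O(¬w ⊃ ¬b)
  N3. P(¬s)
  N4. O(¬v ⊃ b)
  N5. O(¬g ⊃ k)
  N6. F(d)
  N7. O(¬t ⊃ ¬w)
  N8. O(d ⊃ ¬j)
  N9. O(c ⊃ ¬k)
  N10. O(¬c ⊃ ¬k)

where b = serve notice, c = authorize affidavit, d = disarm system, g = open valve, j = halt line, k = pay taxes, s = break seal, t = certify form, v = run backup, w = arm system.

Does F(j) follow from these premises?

No

Premise 8 is O(d ⊃ ¬j), but O(d) is not derivable from the premises, so it does not yield O(¬j).
No other premise forces O(¬j). An ideal world satisfying every premise can still have j true, so F(j) is not derivable.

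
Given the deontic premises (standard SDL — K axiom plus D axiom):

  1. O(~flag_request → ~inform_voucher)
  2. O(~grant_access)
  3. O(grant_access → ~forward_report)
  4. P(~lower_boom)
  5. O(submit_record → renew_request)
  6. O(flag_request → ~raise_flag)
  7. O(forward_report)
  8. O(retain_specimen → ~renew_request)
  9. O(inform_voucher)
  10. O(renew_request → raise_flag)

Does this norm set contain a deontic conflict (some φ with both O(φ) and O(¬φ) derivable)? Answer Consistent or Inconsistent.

Premise 3 is O(grant_access → ~forward_report), but O(grant_access) is not derivable from the premises, so it does not yield O(~forward_report).
So O(~forward_report) is not derivable, and the apparent clash with O(forward_report) does not arise.
A world satisfying every obligation exists (e.g. flag_request=true, forward_report=true, grant_access=false, inform_voucher=true, lower_boom=false, raise_flag=false, renew_request=false, retain_specimen=false, submit_record=false); no atom is both obligatory and forbidden, so the set is consistent.

Consistent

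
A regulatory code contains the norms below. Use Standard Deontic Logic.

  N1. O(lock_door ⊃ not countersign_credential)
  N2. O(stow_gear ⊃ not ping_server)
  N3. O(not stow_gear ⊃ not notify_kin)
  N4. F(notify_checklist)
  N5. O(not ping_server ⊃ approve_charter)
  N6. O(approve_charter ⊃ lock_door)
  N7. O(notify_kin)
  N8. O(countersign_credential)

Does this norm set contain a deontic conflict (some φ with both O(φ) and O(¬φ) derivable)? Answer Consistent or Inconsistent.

From premise 8 we have O(countersign_credential).
Premise 1, O(lock_door ⊃ not countersign_credential), contraposes to O(countersign_credential ⊃ not lock_door); with O(countersign_credential) we get O(not lock_door).
The contrapositive of premise 6 (O(approve_charter ⊃ lock_door)) is O(not lock_door ⊃ not approve_charter), and O(not lock_door) is already established, so O(not approve_charter).
Premise 5 is O(not ping_server ⊃ approve_charter); contrapositively O(not approve_charter ⊃ ping_server). Since O(not approve_charter) holds, K gives O(ping_server).
Premise 2, O(stow_gear ⊃ not ping_server), contraposes to O(ping_server ⊃ not stow_gear); with O(ping_server) we get O(not stow_gear).
Premise 3 is O(not stow_gear ⊃ not notify_kin); since O(not stow_gear), deontic closure gives O(not notify_kin).
But premise 7 directly asserts O(notify_kin).
We now have both O(not notify_kin) and O(notify_kin) — notify_kin is simultaneously obligatory and forbidden, violating the D-axiom.

Inconsistent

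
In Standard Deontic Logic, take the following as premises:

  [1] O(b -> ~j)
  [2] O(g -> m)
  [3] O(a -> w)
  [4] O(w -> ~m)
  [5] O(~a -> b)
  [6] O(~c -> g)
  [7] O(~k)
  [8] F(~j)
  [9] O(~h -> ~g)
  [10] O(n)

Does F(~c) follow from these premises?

Premise 8, F(~j), is equivalent to O(j).
Premise 1 is O(b -> ~j); contrapositively O(j -> ~b). Since O(j) holds, K gives O(~b).
The contrapositive of premise 5 (O(~a -> b)) is O(~b -> a), and O(~b) is already established, so O(a).
With premise 3, O(a -> w), the K-axiom yields O(w).
Applying K to premise 4 (O(w -> ~m)) and O(w) yields O(~m).
Premise 2, O(g -> m), contraposes to O(~m -> ~g); with O(~m) we get O(~g).
Premise 6 is O(~c -> g); contrapositively O(~g -> c). Since O(~g) holds, K gives O(c).
Premises 7, 9, 10 do not contribute to this derivation.
So O(c) holds, i.e. F(~c). The claim follows.

Yes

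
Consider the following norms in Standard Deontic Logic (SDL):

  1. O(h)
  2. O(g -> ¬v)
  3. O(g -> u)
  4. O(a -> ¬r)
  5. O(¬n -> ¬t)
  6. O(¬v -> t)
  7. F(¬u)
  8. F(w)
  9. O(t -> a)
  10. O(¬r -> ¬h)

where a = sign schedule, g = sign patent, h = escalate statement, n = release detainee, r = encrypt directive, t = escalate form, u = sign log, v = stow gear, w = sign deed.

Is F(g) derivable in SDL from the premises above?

Yes

Premise 1 states O(h) outright.
Premise 10 is O(¬r -> ¬h); contrapositively O(h -> r). Since O(h) holds, K gives O(r).
Premise 4 is O(a -> ¬r); contrapositively O(r -> ¬a). Since O(r) holds, K gives O(¬a).
Premise 9 is O(t -> a); contrapositively O(¬a -> ¬t). Since O(¬a) holds, K gives O(¬t).
The contrapositive of premise 6 (O(¬v -> t)) is O(¬t -> v), and O(¬t) is already established, so O(v).
Premise 2, O(g -> ¬v), contraposes to O(v -> ¬g); with O(v) we get O(¬g).
Premises 3, 5, 7, 8 do not contribute to this derivation.
So O(¬g) holds, i.e. F(g). The claim follows.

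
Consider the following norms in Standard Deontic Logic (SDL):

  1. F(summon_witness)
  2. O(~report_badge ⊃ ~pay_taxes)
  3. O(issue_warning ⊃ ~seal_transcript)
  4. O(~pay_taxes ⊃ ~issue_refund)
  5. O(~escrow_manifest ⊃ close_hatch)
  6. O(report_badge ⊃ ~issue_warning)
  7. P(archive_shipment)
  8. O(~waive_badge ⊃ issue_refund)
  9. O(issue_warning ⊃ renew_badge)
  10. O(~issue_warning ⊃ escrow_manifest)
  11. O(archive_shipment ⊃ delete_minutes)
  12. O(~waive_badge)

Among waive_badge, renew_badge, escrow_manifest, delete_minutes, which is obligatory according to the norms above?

Premise 12 gives O(~waive_badge).
Applying K to premise 8 (O(~waive_badge ⊃ issue_refund)) and O(~waive_badge) yields O(issue_refund).
Premise 4 is O(~pay_taxes ⊃ ~issue_refund); contrapositively O(issue_refund ⊃ pay_taxes). Since O(issue_refund) holds, K gives O(pay_taxes).
Premise 2 is O(~report_badge ⊃ ~pay_taxes); contrapositively O(pay_taxes ⊃ report_badge). Since O(pay_taxes) holds, K gives O(report_badge).
With premise 6, O(report_badge ⊃ ~issue_warning), the K-axiom yields O(~issue_warning).
Premise 10 is O(~issue_warning ⊃ escrow_manifest); since O(~issue_warning), deontic closure gives O(escrow_manifest).
So O(escrow_manifest) holds — escrow_manifest is obligatory. None of the other listed options is made obligatory by any chain of premises.

escrow_manifest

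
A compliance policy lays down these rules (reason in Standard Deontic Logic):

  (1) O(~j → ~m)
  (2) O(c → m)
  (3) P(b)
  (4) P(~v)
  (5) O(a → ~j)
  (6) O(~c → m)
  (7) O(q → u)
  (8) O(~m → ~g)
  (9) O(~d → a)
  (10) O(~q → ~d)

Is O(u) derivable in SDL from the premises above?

Premises 2 and 6 are O(c → m) and O(~c → m); every ideal world satisfies c or ~c, so in either case m holds — hence O(m).
Premise 1, O(~j → ~m), contraposes to O(m → j); with O(m) we get O(j).
Premise 5 is O(a → ~j); contrapositively O(j → ~a). Since O(j) holds, K gives O(~a).
The contrapositive of premise 9 (O(~d → a)) is O(~a → d), and O(~a) is already established, so O(d).
Premise 10 is O(~q → ~d); contrapositively O(d → q). Since O(d) holds, K gives O(q).
With premise 7, O(q → u), the K-axiom yields O(u).
Premises 3, 4, 8 do not contribute to this derivation.
So O(u) follows.

Yes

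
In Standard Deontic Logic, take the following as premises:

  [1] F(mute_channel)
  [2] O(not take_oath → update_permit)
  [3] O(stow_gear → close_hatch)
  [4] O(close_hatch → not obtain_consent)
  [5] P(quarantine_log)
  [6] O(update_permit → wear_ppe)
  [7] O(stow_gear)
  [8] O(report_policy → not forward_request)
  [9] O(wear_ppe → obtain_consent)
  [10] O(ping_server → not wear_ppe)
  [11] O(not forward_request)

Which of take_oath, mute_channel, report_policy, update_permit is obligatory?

Premise 7 states O(stow_gear) outright.
Applying K to premise 3 (O(stow_gear → close_hatch)) and O(stow_gear) yields O(close_hatch).
Premise 4 is O(close_hatch → not obtain_consent); since O(close_hatch), deontic closure gives O(not obtain_consent).
Premise 9, O(wear_ppe → obtain_consent), contraposes to O(not obtain_consent → not wear_ppe); with O(not obtain_consent) we get O(not wear_ppe).
Premise 6 is O(update_permit → wear_ppe); contrapositively O(not wear_ppe → not update_permit). Since O(not wear_ppe) holds, K gives O(not update_permit).
The contrapositive of premise 2 (O(not take_oath → update_permit)) is O(not update_permit → take_oath), and O(not update_permit) is already established, so O(take_oath).
So O(take_oath) holds — take_oath is obligatory. None of the other listed options is made obligatory by any chain of premises.

take_oath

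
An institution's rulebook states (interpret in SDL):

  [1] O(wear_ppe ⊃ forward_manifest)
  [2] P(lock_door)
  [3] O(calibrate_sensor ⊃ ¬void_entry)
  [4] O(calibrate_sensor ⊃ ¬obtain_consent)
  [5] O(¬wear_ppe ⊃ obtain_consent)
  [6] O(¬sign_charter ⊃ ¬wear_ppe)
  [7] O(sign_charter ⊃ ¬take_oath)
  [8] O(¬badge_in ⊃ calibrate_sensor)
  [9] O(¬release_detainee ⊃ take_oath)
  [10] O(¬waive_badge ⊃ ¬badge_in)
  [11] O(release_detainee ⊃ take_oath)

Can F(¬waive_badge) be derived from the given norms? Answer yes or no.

Yes

By case analysis on release_detainee: premise 11 gives O(release_detainee ⊃ take_oath) and premise 9 gives O(¬release_detainee ⊃ take_oath), so O(take_oath) either way.
Premise 7 is O(sign_charter ⊃ ¬take_oath); contrapositively O(take_oath ⊃ ¬sign_charter). Since O(take_oath) holds, K gives O(¬sign_charter).
From O(¬sign_charter) and premise 6, O(¬sign_charter ⊃ ¬wear_ppe), we obtain O(¬wear_ppe).
With premise 5, O(¬wear_ppe ⊃ obtain_consent), the K-axiom yields O(obtain_consent).
The contrapositive of premise 4 (O(calibrate_sensor ⊃ ¬obtain_consent)) is O(obtain_consent ⊃ ¬calibrate_sensor), and O(obtain_consent) is already established, so O(¬calibrate_sensor).
The contrapositive of premise 8 (O(¬badge_in ⊃ calibrate_sensor)) is O(¬calibrate_sensor ⊃ badge_in), and O(¬calibrate_sensor) is already established, so O(badge_in).
Premise 10, O(¬waive_badge ⊃ ¬badge_in), contraposes to O(badge_in ⊃ waive_badge); with O(badge_in) we get O(waive_badge).
Premises 1, 2, 3 do not contribute to this derivation.
So O(waive_badge) holds, i.e. F(¬waive_badge). The claim follows.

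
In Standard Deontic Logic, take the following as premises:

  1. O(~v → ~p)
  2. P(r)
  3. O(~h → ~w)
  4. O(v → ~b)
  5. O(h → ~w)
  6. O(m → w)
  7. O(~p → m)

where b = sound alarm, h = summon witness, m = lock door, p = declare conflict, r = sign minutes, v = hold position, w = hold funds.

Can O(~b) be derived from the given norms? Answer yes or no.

By case analysis on ~h: premise 3 gives O(~h → ~w) and premise 5 gives O(h → ~w), so O(~w) either way.
Premise 6 is O(m → w); contrapositively O(~w → ~m). Since O(~w) holds, K gives O(~m).
The contrapositive of premise 7 (O(~p → m)) is O(~m → p), and O(~m) is already established, so O(p).
Premise 1 is O(~v → ~p); contrapositively O(p → v). Since O(p) holds, K gives O(v).
With premise 4, O(v → ~b), the K-axiom yields O(~b).
Premise 2 does not contribute to this derivation.
So O(~b) follows.

Yes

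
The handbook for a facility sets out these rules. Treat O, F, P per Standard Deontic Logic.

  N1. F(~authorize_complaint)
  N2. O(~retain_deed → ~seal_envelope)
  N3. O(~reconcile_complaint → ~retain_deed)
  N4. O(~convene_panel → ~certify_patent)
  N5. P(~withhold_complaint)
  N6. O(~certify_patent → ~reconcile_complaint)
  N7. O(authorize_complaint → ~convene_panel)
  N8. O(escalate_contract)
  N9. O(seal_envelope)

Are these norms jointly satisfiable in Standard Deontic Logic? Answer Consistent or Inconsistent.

Inconsistent

Premise 9 gives O(seal_envelope).
The contrapositive of premise 2 (O(~retain_deed → ~seal_envelope)) is O(seal_envelope → retain_deed), and O(seal_envelope) is already established, so O(retain_deed).
Premise 3, O(~reconcile_complaint → ~retain_deed), contraposes to O(retain_deed → reconcile_complaint); with O(retain_deed) we get O(reconcile_complaint).
Premise 6, O(~certify_patent → ~reconcile_complaint), contraposes to O(reconcile_complaint → certify_patent); with O(reconcile_complaint) we get O(certify_patent).
Premise 4, O(~convene_panel → ~certify_patent), contraposes to O(certify_patent → convene_panel); with O(certify_patent) we get O(convene_panel).
Premise 7 is O(authorize_complaint → ~convene_panel); contrapositively O(convene_panel → ~authorize_complaint). Since O(convene_panel) holds, K gives O(~authorize_complaint).
Yet premise 1 is F(~authorize_complaint), i.e. O(authorize_complaint).
We now have both O(~authorize_complaint) and O(authorize_complaint) — authorize_complaint is simultaneously obligatory and forbidden, violating the D-axiom.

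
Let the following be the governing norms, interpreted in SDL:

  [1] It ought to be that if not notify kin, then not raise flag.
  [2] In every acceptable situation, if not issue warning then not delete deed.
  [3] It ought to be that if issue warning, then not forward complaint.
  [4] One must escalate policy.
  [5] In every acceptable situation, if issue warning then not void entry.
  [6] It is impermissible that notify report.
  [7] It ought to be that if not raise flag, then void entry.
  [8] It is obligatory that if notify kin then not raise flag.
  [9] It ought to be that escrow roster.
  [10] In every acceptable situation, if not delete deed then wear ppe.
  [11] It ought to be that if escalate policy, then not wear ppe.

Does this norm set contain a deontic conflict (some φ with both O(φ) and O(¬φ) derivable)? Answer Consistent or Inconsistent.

Premises 1 and 8 are O(¬notify_kin → ¬raise_flag) and O(notify_kin → ¬raise_flag); every ideal world satisfies ¬notify_kin or notify_kin, so in either case ¬raise_flag holds — hence O(¬raise_flag).
With premise 7, O(¬raise_flag → void_entry), the K-axiom yields O(void_entry).
Premise 5 is O(issue_warning → ¬void_entry); contrapositively O(void_entry → ¬issue_warning). Since O(void_entry) holds, K gives O(¬issue_warning).
With premise 2, O(¬issue_warning → ¬delete_deed), the K-axiom yields O(¬delete_deed).
From O(¬delete_deed) and premise 10, O(¬delete_deed → wear_ppe), we obtain O(wear_ppe).
Premise 11 is O(escalate_policy → ¬wear_ppe); contrapositively O(wear_ppe → ¬escalate_policy). Since O(wear_ppe) holds, K gives O(¬escalate_policy).
However, premise 4 gives O(escalate_policy).
We now have both O(¬escalate_policy) and O(escalate_policy) — escalate_policy is simultaneously obligatory and forbidden, violating the D-axiom.

Inconsistent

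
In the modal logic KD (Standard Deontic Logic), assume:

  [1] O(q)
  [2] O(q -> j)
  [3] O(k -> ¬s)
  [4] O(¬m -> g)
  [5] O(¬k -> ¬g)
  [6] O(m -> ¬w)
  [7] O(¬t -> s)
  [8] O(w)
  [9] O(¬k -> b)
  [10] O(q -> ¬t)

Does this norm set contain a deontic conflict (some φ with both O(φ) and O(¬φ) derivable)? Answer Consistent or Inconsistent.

Inconsistent

Premise 8 gives O(w).
The contrapositive of premise 6 (O(m -> ¬w)) is O(w -> ¬m), and O(w) is already established, so O(¬m).
Applying K to premise 4 (O(¬m -> g)) and O(¬m) yields O(g).
Premise 5 is O(¬k -> ¬g); contrapositively O(g -> k). Since O(g) holds, K gives O(k).
Applying K to premise 3 (O(k -> ¬s)) and O(k) yields O(¬s).
The contrapositive of premise 7 (O(¬t -> s)) is O(¬s -> t), and O(¬s) is already established, so O(t).
The contrapositive of premise 10 (O(q -> ¬t)) is O(t -> ¬q), and O(t) is already established, so O(¬q).
However, premise 1 gives O(q).
We now have both O(¬q) and O(q) — q is simultaneously obligatory and forbidden, violating the D-axiom.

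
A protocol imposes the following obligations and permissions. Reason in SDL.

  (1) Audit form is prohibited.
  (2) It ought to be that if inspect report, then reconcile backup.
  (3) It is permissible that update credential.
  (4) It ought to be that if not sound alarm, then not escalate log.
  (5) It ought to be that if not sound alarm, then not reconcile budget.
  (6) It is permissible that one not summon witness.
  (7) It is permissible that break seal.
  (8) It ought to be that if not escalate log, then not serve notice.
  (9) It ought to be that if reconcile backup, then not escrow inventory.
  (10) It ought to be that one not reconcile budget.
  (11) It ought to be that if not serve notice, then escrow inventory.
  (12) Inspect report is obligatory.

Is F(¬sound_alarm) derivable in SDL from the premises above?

Premise 12 gives O(inspect_report).
With premise 2, O(inspect_report → reconcile_backup), the K-axiom yields O(reconcile_backup).
Applying K to premise 9 (O(reconcile_backup → ¬escrow_inventory)) and O(reconcile_backup) yields O(¬escrow_inventory).
Premise 11 is O(¬serve_notice → escrow_inventory); contrapositively O(¬escrow_inventory → serve_notice). Since O(¬escrow_inventory) holds, K gives O(serve_notice).
Premise 8 is O(¬escalate_log → ¬serve_notice); contrapositively O(serve_notice → escalate_log). Since O(serve_notice) holds, K gives O(escalate_log).
Premise 4 is O(¬sound_alarm → ¬escalate_log); contrapositively O(escalate_log → sound_alarm). Since O(escalate_log) holds, K gives O(sound_alarm).
Premises 1, 3, 5, 6, 7, 10 do not contribute to this derivation.
So O(sound_alarm) holds, i.e. F(¬sound_alarm). The claim follows.

Yes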